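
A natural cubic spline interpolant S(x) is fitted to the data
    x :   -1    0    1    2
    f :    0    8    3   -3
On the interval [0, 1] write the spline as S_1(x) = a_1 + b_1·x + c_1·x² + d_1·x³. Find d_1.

With M_i denoting the second derivative at x_i, h_i = 1, 1, 1, and Δ_i = (y_(i+1) − y_i)/h_i = 8, -5, -6:
  1·M_0 + 4·M_1 + 1·M_2 = 6(Δ_1 - Δ_0) = -78
  1·M_1 + 4·M_2 + 1·M_3 = 6(Δ_2 - Δ_1) = -6
Natural end conditions: M_0 = M_3 = 0.
Solving the tridiagonal system: M_0 = 0, M_1 = -102/5, M_2 = 18/5, M_3 = 0.
On [0, 1], with S_1(x) = a_1 + b_1·x + c_1·x² + d_1·x³: c_1 = M_1/2 = -51/5, d_1 = (M_2 - M_1)/(6h_1) = 4, b_1 = Δ_1 - h_1(2M_1 + M_2)/6 = 6/5.

4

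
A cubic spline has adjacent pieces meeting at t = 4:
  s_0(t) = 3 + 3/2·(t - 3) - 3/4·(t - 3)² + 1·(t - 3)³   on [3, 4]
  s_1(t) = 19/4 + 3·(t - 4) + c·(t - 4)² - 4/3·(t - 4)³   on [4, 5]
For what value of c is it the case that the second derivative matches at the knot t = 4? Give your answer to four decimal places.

s_0''(t) = -3/2 + 6·(t - 3), so s_0''(4) = 9/2. On the right, s_1''(4) = 2c, so c = 9/4.

2.2500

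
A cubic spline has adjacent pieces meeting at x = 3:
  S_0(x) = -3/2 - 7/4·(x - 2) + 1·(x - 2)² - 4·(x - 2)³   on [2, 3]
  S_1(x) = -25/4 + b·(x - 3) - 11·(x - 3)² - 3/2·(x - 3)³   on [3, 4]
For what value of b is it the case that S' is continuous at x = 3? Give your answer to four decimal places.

S_0'(x) = -7/4 + 2·(x - 2) - 12·(x - 2)², so S_0'(3) = -47/4. On the right, S_1'(3) = b, so b = -47/4.

-11.7500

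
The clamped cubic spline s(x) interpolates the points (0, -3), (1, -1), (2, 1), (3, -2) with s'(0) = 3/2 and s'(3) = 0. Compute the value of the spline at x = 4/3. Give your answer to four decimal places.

0.0741

Put M_i = s'' at the i-th knot. Here h = (1, 1, 1) and Δ = (2, 2, -3), so the interior equations h_(i-1)·M_(i-1) + 2(h_(i-1)+h_i)·M_i + h_i·M_(i+1) = 6(Δ_i − Δ_(i-1)) read
  1·M_0 + 4·M_1 + 1·M_2 = 6(Δ_1 - Δ_0) = 0
  1·M_1 + 4·M_2 + 1·M_3 = 6(Δ_2 - Δ_1) = -30
Clamped end conditions give two more equations: 2h_0·M_0 + h_0·M_1 = 6(Δ_0 - s'(0)) = 3 and h_2·M_2 + 2h_2·M_3 = 6(s'(3) - Δ_2) = 18.
Forward elimination and back-substitution give M_0 = 0, M_1 = 3, M_2 = -12, M_3 = 15.
On [1, 2], s(x) = -1 + 3·(x - 1) + 3/2·(x - 1)² - 5/2·(x - 1)³.
With (x - 1) = 1/3: s(4/3) = 2/27.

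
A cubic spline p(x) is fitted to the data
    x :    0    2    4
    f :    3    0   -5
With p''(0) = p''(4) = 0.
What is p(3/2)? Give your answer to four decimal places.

With M_i denoting the second derivative at x_i, h_i = 2, 2, and Δ_i = (y_(i+1) − y_i)/h_i = -3/2, -5/2:
  2·M_0 + 8·M_1 + 2·M_2 = 6(Δ_1 - Δ_0) = -6
Natural end conditions: M_0 = M_2 = 0.
Solving: M_0 = 0, M_1 = -3/4, M_2 = 0.
On [0, 2], p(x) = 3 - 5/4·x + 0·x² - 1/16·x³.
With x = 3/2: p(3/2) = 117/128.

0.9141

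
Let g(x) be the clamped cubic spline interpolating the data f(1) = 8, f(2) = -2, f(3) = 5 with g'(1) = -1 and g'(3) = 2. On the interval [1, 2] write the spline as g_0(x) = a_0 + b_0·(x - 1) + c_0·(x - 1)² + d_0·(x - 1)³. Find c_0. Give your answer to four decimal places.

Write M_i for g''(x_i). With h_i = 1, 1 and divided differences Δ_i = -10, 7, the continuity of g' gives the tridiagonal system
  1·M_0 + 4·M_1 + 1·M_2 = 6(Δ_1 - Δ_0) = 102
Clamped end conditions give two more equations: 2h_0·M_0 + h_0·M_1 = 6(Δ_0 - g'(1)) = -54 and h_1·M_1 + 2h_1·M_2 = 6(g'(3) - Δ_1) = -30.
Hence M_0 = -51, M_1 = 48, M_2 = -39.
On [1, 2], with g_0(x) = a_0 + b_0·(x - 1) + c_0·(x - 1)² + d_0·(x - 1)³: c_0 = M_0/2 = -51/2, d_0 = (M_1 - M_0)/(6h_0) = 33/2, b_0 = Δ_0 - h_0(2M_0 + M_1)/6 = -1.

-25.5000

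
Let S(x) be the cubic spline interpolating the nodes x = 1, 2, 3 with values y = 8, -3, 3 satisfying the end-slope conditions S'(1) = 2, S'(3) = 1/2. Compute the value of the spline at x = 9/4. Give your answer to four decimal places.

-2.7012

Put m_i = S'' at the i-th knot. Here h = (1, 1) and Δ = (-11, 6), so the interior equations h_(i-1)·m_(i-1) + 2(h_(i-1)+h_i)·m_i + h_i·m_(i+1) = 6(Δ_i − Δ_(i-1)) read
  1·m_0 + 4·m_1 + 1·m_2 = 6(Δ_1 - Δ_0) = 102
Clamped end conditions give two more equations: 2h_0·m_0 + h_0·m_1 = 6(Δ_0 - S'(1)) = -78 and h_1·m_1 + 2h_1·m_2 = 6(S'(3) - Δ_1) = -33.
Solving the tridiagonal system: m_0 = -261/4, m_1 = 105/2, m_2 = -171/4.
On [2, 3], S(x) = -3 - 35/8·(x - 2) + 105/4·(x - 2)² - 127/8·(x - 2)³.
With (x - 2) = 1/4: S(9/4) = -1383/512.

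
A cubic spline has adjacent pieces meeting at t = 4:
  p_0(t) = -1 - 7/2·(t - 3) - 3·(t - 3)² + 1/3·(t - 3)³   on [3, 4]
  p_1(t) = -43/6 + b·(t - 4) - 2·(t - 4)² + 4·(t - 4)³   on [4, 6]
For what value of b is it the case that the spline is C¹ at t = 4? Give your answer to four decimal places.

p_0'(t) = -7/2 - 6·(t - 3) + 1·(t - 3)², so p_0'(4) = -17/2. On the right, p_1'(4) = b, so b = -17/2.

-8.5000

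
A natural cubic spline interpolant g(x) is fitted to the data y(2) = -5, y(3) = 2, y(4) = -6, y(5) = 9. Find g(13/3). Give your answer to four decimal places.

-3.6420

Write M_i for g''(x_i). With h_i = 1, 1, 1 and divided differences Δ_i = 7, -8, 15, the continuity of g' gives the tridiagonal system
  1·M_0 + 4·M_1 + 1·M_2 = 6(Δ_1 - Δ_0) = -90
  1·M_1 + 4·M_2 + 1·M_3 = 6(Δ_2 - Δ_1) = 138
Natural end conditions: M_0 = M_3 = 0.
Solving: M_0 = 0, M_1 = -166/5, M_2 = 214/5, M_3 = 0.
On [4, 5], g(x) = -6 + 11/15·(x - 4) + 107/5·(x - 4)² - 107/15·(x - 4)³.
With (x - 4) = 1/3: g(13/3) = -295/81.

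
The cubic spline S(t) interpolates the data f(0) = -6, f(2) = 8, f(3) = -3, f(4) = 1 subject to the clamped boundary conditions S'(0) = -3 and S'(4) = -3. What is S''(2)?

-36

Write m_i for S''(x_i). With h_i = 2, 1, 1 and divided differences Δ_i = 7, -11, 4, the continuity of S' gives the tridiagonal system
  2·m_0 + 6·m_1 + 1·m_2 = 6(Δ_1 - Δ_0) = -108
  1·m_1 + 4·m_2 + 1·m_3 = 6(Δ_2 - Δ_1) = 90
Clamped end conditions give two more equations: 2h_0·m_0 + h_0·m_1 = 6(Δ_0 - S'(0)) = 60 and h_2·m_2 + 2h_2·m_3 = 6(S'(4) - Δ_2) = -42.
Hence m_0 = 33, m_1 = -36, m_2 = 42, m_3 = -42.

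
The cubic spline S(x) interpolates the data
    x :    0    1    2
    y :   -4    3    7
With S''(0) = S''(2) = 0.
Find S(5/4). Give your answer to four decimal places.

Write M_i for S''(x_i). With h_i = 1, 1 and divided differences Δ_i = 7, 4, the continuity of S' gives the tridiagonal system
  1·M_0 + 4·M_1 + 1·M_2 = 6(Δ_1 - Δ_0) = -18
Natural end conditions: M_0 = M_2 = 0.
Solving the tridiagonal system: M_0 = 0, M_1 = -9/2, M_2 = 0.
On [1, 2], S(x) = 3 + 11/2·(x - 1) - 9/4·(x - 1)² + 3/4·(x - 1)³.
With (x - 1) = 1/4: S(5/4) = 1087/256.

4.2461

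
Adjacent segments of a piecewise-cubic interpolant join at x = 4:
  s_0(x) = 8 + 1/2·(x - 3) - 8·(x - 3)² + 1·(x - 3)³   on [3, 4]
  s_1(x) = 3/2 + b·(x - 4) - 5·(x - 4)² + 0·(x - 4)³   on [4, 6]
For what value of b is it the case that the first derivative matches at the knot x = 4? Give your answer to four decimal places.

s_0'(x) = 1/2 - 16·(x - 3) + 3·(x - 3)², so s_0'(4) = -25/2. On the right, s_1'(4) = b, so b = -25/2.

-12.5000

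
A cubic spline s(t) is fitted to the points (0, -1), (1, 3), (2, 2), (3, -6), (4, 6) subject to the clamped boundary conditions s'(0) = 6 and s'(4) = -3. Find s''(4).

-72

Write M_i for s''(x_i). With h_i = 1, 1, 1, 1 and divided differences Δ_i = 4, -1, -8, 12, the continuity of s' gives the tridiagonal system
  1·M_0 + 4·M_1 + 1·M_2 = 6(Δ_1 - Δ_0) = -30
  1·M_1 + 4·M_2 + 1·M_3 = 6(Δ_2 - Δ_1) = -42
  1·M_2 + 4·M_3 + 1·M_4 = 6(Δ_3 - Δ_2) = 120
Clamped end conditions give two more equations: 2h_0·M_0 + h_0·M_1 = 6(Δ_0 - s'(0)) = -12 and h_3·M_3 + 2h_3·M_4 = 6(s'(4) - Δ_3) = -90.
Solving the tridiagonal system: M_0 = -6, M_1 = 0, M_2 = -24, M_3 = 54, M_4 = -72.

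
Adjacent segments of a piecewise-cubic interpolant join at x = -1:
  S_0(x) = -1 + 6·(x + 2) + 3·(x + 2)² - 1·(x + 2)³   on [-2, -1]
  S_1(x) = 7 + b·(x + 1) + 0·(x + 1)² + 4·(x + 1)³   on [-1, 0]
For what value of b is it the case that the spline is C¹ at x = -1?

S_0'(x) = 6 + 6·(x + 2) - 3·(x + 2)², so S_0'(-1) = 9. On the right, S_1'(-1) = b, so b = 9.

9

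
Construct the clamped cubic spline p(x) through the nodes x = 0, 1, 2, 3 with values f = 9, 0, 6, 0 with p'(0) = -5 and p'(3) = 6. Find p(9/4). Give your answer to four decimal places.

Write σ_i for p''(x_i). With h_i = 1, 1, 1 and divided differences Δ_i = -9, 6, -6, the continuity of p' gives the tridiagonal system
  1·σ_0 + 4·σ_1 + 1·σ_2 = 6(Δ_1 - Δ_0) = 90
  1·σ_1 + 4·σ_2 + 1·σ_3 = 6(Δ_2 - Δ_1) = -72
Clamped end conditions give two more equations: 2h_0·σ_0 + h_0·σ_1 = 6(Δ_0 - p'(0)) = -24 and h_2·σ_2 + 2h_2·σ_3 = 6(p'(3) - Δ_2) = 72.
Forward elimination and back-substitution give σ_0 = -98/3, σ_1 = 124/3, σ_2 = -128/3, σ_3 = 172/3.
On [2, 3], p(x) = 6 - 4/3·(x - 2) - 64/3·(x - 2)² + 50/3·(x - 2)³.
With (x - 2) = 1/4: p(9/4) = 147/32.

4.5938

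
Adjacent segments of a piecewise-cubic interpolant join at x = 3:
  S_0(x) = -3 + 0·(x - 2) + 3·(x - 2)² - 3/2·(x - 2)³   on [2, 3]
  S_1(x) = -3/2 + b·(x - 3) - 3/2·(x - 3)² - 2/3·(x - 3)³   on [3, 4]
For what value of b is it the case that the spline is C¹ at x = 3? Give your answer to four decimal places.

S_0'(x) = 0 + 6·(x - 2) - 9/2·(x - 2)², so S_0'(3) = 3/2. On the right, S_1'(3) = b, so b = 3/2.

1.5000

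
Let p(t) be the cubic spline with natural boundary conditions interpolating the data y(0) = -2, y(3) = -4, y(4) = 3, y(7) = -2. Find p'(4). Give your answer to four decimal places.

5.6667

With M_i denoting the second derivative at x_i, h_i = 3, 1, 3, and Δ_i = (y_(i+1) − y_i)/h_i = -2/3, 7, -5/3:
  3·M_0 + 8·M_1 + 1·M_2 = 6(Δ_1 - Δ_0) = 46
  1·M_1 + 8·M_2 + 3·M_3 = 6(Δ_2 - Δ_1) = -52
Natural end conditions: M_0 = M_3 = 0.
Solving the tridiagonal system: M_0 = 0, M_1 = 20/3, M_2 = -22/3, M_3 = 0.
On [4, 7], p'(t) = b_2 + 2c_2·(t - 4) + 3d_2·(t - 4)² with b_2 = Δ_2 - h_2(2M_2 + M_3)/6 = 17/3, c_2 = M_2/2 = -11/3, d_2 = (M_3 - M_2)/(6h_2) = 11/27. So p'(4) = 17/3.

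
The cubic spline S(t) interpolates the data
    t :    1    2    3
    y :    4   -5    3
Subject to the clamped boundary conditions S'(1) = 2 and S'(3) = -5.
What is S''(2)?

Put σ_i = S'' at the i-th knot. Here h = (1, 1) and Δ = (-9, 8), so the interior equations h_(i-1)·σ_(i-1) + 2(h_(i-1)+h_i)·σ_i + h_i·σ_(i+1) = 6(Δ_i − Δ_(i-1)) read
  1·σ_0 + 4·σ_1 + 1·σ_2 = 6(Δ_1 - Δ_0) = 102
Clamped end conditions give two more equations: 2h_0·σ_0 + h_0·σ_1 = 6(Δ_0 - S'(1)) = -66 and h_1·σ_1 + 2h_1·σ_2 = 6(S'(3) - Δ_1) = -78.
Hence σ_0 = -62, σ_1 = 58, σ_2 = -68.

58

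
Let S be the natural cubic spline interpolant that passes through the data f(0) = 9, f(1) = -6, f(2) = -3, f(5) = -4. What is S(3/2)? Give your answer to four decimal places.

Let m_i = S''(x_i). Step sizes h_i = 1, 1, 3; slopes of the chords Δ_i = (y_(i+1) - y_i)/h_i = -15, 3, -1/3.
  1·m_0 + 4·m_1 + 1·m_2 = 6(Δ_1 - Δ_0) = 108
  1·m_1 + 8·m_2 + 3·m_3 = 6(Δ_2 - Δ_1) = -20
Natural end conditions: m_0 = m_3 = 0.
Forward elimination and back-substitution give m_0 = 0, m_1 = 884/31, m_2 = -188/31, m_3 = 0.
On [1, 2], S(t) = -6 - 511/93·(t - 1) + 442/31·(t - 1)² - 536/93·(t - 1)³.
With (t - 1) = 1/2: S(3/2) = -183/31.

-5.9032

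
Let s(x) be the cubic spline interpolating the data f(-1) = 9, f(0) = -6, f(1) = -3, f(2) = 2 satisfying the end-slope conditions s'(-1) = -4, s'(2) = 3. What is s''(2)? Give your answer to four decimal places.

-2.5333

Write σ_i for s''(x_i). With h_i = 1, 1, 1 and divided differences Δ_i = -15, 3, 5, the continuity of s' gives the tridiagonal system
  1·σ_0 + 4·σ_1 + 1·σ_2 = 6(Δ_1 - Δ_0) = 108
  1·σ_1 + 4·σ_2 + 1·σ_3 = 6(Δ_2 - Δ_1) = 12
Clamped end conditions give two more equations: 2h_0·σ_0 + h_0·σ_1 = 6(Δ_0 - s'(-1)) = -66 and h_2·σ_2 + 2h_2·σ_3 = 6(s'(2) - Δ_2) = -12.
Solving: σ_0 = -812/15, σ_1 = 634/15, σ_2 = -104/15, σ_3 = -38/15.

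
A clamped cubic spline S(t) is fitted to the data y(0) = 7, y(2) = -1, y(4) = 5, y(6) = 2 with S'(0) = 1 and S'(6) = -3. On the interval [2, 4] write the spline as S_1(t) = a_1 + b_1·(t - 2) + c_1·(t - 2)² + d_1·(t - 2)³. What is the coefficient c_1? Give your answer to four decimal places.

Write σ_i for S''(x_i). With h_i = 2, 2, 2 and divided differences Δ_i = -4, 3, -3/2, the continuity of S' gives the tridiagonal system
  2·σ_0 + 8·σ_1 + 2·σ_2 = 6(Δ_1 - Δ_0) = 42
  2·σ_1 + 8·σ_2 + 2·σ_3 = 6(Δ_2 - Δ_1) = -27
Clamped end conditions give two more equations: 2h_0·σ_0 + h_0·σ_1 = 6(Δ_0 - S'(0)) = -30 and h_2·σ_2 + 2h_2·σ_3 = 6(S'(6) - Δ_2) = -9.
Hence σ_0 = -373/30, σ_1 = 148/15, σ_2 = -181/30, σ_3 = 23/30.
On [2, 4], with S_1(t) = a_1 + b_1·(t - 2) + c_1·(t - 2)² + d_1·(t - 2)³: c_1 = σ_1/2 = 74/15, d_1 = (σ_2 - σ_1)/(6h_1) = -53/40, b_1 = Δ_1 - h_1(2σ_1 + σ_2)/6 = -47/30.

4.9333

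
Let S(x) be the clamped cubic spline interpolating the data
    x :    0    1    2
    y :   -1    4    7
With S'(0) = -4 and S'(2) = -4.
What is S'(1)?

Let σ_i = S''(x_i). Step sizes h_i = 1, 1; slopes of the chords Δ_i = (y_(i+1) - y_i)/h_i = 5, 3.
  1·σ_0 + 4·σ_1 + 1·σ_2 = 6(Δ_1 - Δ_0) = -12
Clamped end conditions give two more equations: 2h_0·σ_0 + h_0·σ_1 = 6(Δ_0 - S'(0)) = 54 and h_1·σ_1 + 2h_1·σ_2 = 6(S'(2) - Δ_1) = -42.
Solving the tridiagonal system: σ_0 = 30, σ_1 = -6, σ_2 = -18.
On [1, 2], S'(x) = b_1 + 2c_1·(x - 1) + 3d_1·(x - 1)² with b_1 = Δ_1 - h_1(2σ_1 + σ_2)/6 = 8, c_1 = σ_1/2 = -3, d_1 = (σ_2 - σ_1)/(6h_1) = -2. So S'(1) = 8.

8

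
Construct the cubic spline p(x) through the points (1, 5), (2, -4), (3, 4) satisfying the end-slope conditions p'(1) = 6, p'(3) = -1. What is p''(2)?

Put M_i = p'' at the i-th knot. Here h = (1, 1) and Δ = (-9, 8), so the interior equations h_(i-1)·M_(i-1) + 2(h_(i-1)+h_i)·M_i + h_i·M_(i+1) = 6(Δ_i − Δ_(i-1)) read
  1·M_0 + 4·M_1 + 1·M_2 = 6(Δ_1 - Δ_0) = 102
Clamped end conditions give two more equations: 2h_0·M_0 + h_0·M_1 = 6(Δ_0 - p'(1)) = -90 and h_1·M_1 + 2h_1·M_2 = 6(p'(3) - Δ_1) = -54.
Solving: M_0 = -74, M_1 = 58, M_2 = -56.

58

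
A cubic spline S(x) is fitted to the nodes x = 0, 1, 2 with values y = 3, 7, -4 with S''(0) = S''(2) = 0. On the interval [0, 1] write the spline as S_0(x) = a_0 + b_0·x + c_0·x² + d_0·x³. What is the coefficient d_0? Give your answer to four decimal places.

-3.7500

Put M_i = S'' at the i-th knot. Here h = (1, 1) and Δ = (4, -11), so the interior equations h_(i-1)·M_(i-1) + 2(h_(i-1)+h_i)·M_i + h_i·M_(i+1) = 6(Δ_i − Δ_(i-1)) read
  1·M_0 + 4·M_1 + 1·M_2 = 6(Δ_1 - Δ_0) = -90
Natural end conditions: M_0 = M_2 = 0.
Solving the tridiagonal system: M_0 = 0, M_1 = -45/2, M_2 = 0.
On [0, 1], with S_0(x) = a_0 + b_0·x + c_0·x² + d_0·x³: c_0 = M_0/2 = 0, d_0 = (M_1 - M_0)/(6h_0) = -15/4, b_0 = Δ_0 - h_0(2M_0 + M_1)/6 = 31/4.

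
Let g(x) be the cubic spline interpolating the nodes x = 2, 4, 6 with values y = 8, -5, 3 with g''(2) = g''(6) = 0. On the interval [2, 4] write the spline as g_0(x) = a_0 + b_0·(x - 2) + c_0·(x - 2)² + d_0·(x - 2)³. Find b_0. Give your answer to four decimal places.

-9.1250

With m_i denoting the second derivative at x_i, h_i = 2, 2, and Δ_i = (y_(i+1) − y_i)/h_i = -13/2, 4:
  2·m_0 + 8·m_1 + 2·m_2 = 6(Δ_1 - Δ_0) = 63
Natural end conditions: m_0 = m_2 = 0.
Solving: m_0 = 0, m_1 = 63/8, m_2 = 0.
On [2, 4], with g_0(x) = a_0 + b_0·(x - 2) + c_0·(x - 2)² + d_0·(x - 2)³: c_0 = m_0/2 = 0, d_0 = (m_1 - m_0)/(6h_0) = 21/32, b_0 = Δ_0 - h_0(2m_0 + m_1)/6 = -73/8.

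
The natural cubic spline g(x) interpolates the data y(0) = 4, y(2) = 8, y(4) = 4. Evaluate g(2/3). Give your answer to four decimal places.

5.9259

Write m_i for g''(x_i). With h_i = 2, 2 and divided differences Δ_i = 2, -2, the continuity of g' gives the tridiagonal system
  2·m_0 + 8·m_1 + 2·m_2 = 6(Δ_1 - Δ_0) = -24
Natural end conditions: m_0 = m_2 = 0.
Hence m_0 = 0, m_1 = -3, m_2 = 0.
On [0, 2], g(x) = 4 + 3·x + 0·x² - 1/4·x³.
With x = 2/3: g(2/3) = 160/27.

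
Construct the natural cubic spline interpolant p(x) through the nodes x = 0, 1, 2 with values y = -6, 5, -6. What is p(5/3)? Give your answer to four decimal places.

With σ_i denoting the second derivative at x_i, h_i = 1, 1, and Δ_i = (y_(i+1) − y_i)/h_i = 11, -11:
  1·σ_0 + 4·σ_1 + 1·σ_2 = 6(Δ_1 - Δ_0) = -132
Natural end conditions: σ_0 = σ_2 = 0.
Solving: σ_0 = 0, σ_1 = -33, σ_2 = 0.
On [1, 2], p(x) = 5 + 0·(x - 1) - 33/2·(x - 1)² + 11/2·(x - 1)³.
With (x - 1) = 2/3: p(5/3) = -19/27.

-0.7037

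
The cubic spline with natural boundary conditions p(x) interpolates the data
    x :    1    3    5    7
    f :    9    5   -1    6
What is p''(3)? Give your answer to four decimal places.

-2.1000

With σ_i denoting the second derivative at x_i, h_i = 2, 2, 2, and Δ_i = (y_(i+1) − y_i)/h_i = -2, -3, 7/2:
  2·σ_0 + 8·σ_1 + 2·σ_2 = 6(Δ_1 - Δ_0) = -6
  2·σ_1 + 8·σ_2 + 2·σ_3 = 6(Δ_2 - Δ_1) = 39
Natural end conditions: σ_0 = σ_3 = 0.
Solving: σ_0 = 0, σ_1 = -21/10, σ_2 = 27/5, σ_3 = 0.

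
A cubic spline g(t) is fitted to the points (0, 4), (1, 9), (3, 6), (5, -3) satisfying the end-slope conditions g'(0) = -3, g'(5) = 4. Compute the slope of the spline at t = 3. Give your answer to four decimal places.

-7.1087

Let M_i = g''(x_i). Step sizes h_i = 1, 2, 2; slopes of the chords Δ_i = (y_(i+1) - y_i)/h_i = 5, -3/2, -9/2.
  1·M_0 + 6·M_1 + 2·M_2 = 6(Δ_1 - Δ_0) = -39
  2·M_1 + 8·M_2 + 2·M_3 = 6(Δ_2 - Δ_1) = -18
Clamped end conditions give two more equations: 2h_0·M_0 + h_0·M_1 = 6(Δ_0 - g'(0)) = 48 and h_2·M_2 + 2h_2·M_3 = 6(g'(5) - Δ_2) = 51.
Forward elimination and back-substitution give M_0 = 670/23, M_1 = -236/23, M_2 = -151/46, M_3 = 331/23.
On [3, 5], g'(t) = b_2 + 2c_2·(t - 3) + 3d_2·(t - 3)² with b_2 = Δ_2 - h_2(2M_2 + M_3)/6 = -327/46, c_2 = M_2/2 = -151/92, d_2 = (M_3 - M_2)/(6h_2) = 271/184. So g'(3) = -327/46.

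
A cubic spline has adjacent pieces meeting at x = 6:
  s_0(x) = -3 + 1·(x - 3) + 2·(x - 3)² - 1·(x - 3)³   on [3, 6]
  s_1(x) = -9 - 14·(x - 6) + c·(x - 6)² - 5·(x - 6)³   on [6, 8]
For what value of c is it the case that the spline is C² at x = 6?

s_0''(x) = 4 - 6·(x - 3), so s_0''(6) = -14. On the right, s_1''(6) = 2c, so c = -7.

-7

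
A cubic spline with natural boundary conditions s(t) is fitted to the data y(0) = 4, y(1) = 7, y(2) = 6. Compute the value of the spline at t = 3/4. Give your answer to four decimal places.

6.5781

Let σ_i = s''(x_i). Step sizes h_i = 1, 1; slopes of the chords Δ_i = (y_(i+1) - y_i)/h_i = 3, -1.
  1·σ_0 + 4·σ_1 + 1·σ_2 = 6(Δ_1 - Δ_0) = -24
Natural end conditions: σ_0 = σ_2 = 0.
Solving the tridiagonal system: σ_0 = 0, σ_1 = -6, σ_2 = 0.
On [0, 1], s(t) = 4 + 4·t + 0·t² - 1·t³.
With t = 3/4: s(3/4) = 421/64.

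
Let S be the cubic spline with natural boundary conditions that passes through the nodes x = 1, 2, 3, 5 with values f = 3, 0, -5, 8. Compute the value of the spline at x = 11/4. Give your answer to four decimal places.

Write σ_i for S''(x_i). With h_i = 1, 1, 2 and divided differences Δ_i = -3, -5, 13/2, the continuity of S' gives the tridiagonal system
  1·σ_0 + 4·σ_1 + 1·σ_2 = 6(Δ_1 - Δ_0) = -12
  1·σ_1 + 6·σ_2 + 2·σ_3 = 6(Δ_2 - Δ_1) = 69
Natural end conditions: σ_0 = σ_3 = 0.
Solving the tridiagonal system: σ_0 = 0, σ_1 = -141/23, σ_2 = 288/23, σ_3 = 0.
On [2, 3], S(x) = 0 - 116/23·(x - 2) - 141/46·(x - 2)² + 143/46·(x - 2)³.
With (x - 2) = 3/4: S(11/4) = -537/128.

-4.1953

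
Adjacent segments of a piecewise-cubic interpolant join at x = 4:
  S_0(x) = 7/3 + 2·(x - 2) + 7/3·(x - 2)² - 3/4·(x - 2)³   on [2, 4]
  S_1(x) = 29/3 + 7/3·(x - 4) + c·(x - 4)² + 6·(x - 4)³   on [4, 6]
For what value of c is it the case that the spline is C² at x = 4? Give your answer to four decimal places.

S_0''(x) = 14/3 - 9/2·(x - 2), so S_0''(4) = -13/3. On the right, S_1''(4) = 2c, so c = -13/6.

-2.1667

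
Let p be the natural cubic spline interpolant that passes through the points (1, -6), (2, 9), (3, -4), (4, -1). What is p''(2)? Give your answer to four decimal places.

-51.2000

Put m_i = p'' at the i-th knot. Here h = (1, 1, 1) and Δ = (15, -13, 3), so the interior equations h_(i-1)·m_(i-1) + 2(h_(i-1)+h_i)·m_i + h_i·m_(i+1) = 6(Δ_i − Δ_(i-1)) read
  1·m_0 + 4·m_1 + 1·m_2 = 6(Δ_1 - Δ_0) = -168
  1·m_1 + 4·m_2 + 1·m_3 = 6(Δ_2 - Δ_1) = 96
Natural end conditions: m_0 = m_3 = 0.
Hence m_0 = 0, m_1 = -256/5, m_2 = 184/5, m_3 = 0.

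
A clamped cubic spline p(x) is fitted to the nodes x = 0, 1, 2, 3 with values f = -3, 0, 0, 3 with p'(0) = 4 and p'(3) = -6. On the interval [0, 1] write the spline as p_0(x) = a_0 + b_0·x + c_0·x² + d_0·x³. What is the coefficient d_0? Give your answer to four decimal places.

-1.6667

Let σ_i = p''(x_i). Step sizes h_i = 1, 1, 1; slopes of the chords Δ_i = (y_(i+1) - y_i)/h_i = 3, 0, 3.
  1·σ_0 + 4·σ_1 + 1·σ_2 = 6(Δ_1 - Δ_0) = -18
  1·σ_1 + 4·σ_2 + 1·σ_3 = 6(Δ_2 - Δ_1) = 18
Clamped end conditions give two more equations: 2h_0·σ_0 + h_0·σ_1 = 6(Δ_0 - p'(0)) = -6 and h_2·σ_2 + 2h_2·σ_3 = 6(p'(3) - Δ_2) = -54.
Solving the tridiagonal system: σ_0 = 4/3, σ_1 = -26/3, σ_2 = 46/3, σ_3 = -104/3.
On [0, 1], with p_0(x) = a_0 + b_0·x + c_0·x² + d_0·x³: c_0 = σ_0/2 = 2/3, d_0 = (σ_1 - σ_0)/(6h_0) = -5/3, b_0 = Δ_0 - h_0(2σ_0 + σ_1)/6 = 4.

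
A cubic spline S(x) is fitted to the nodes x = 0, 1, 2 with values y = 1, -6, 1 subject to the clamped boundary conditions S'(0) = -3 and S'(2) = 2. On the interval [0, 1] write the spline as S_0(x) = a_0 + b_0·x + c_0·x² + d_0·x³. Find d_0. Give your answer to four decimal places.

Write M_i for S''(x_i). With h_i = 1, 1 and divided differences Δ_i = -7, 7, the continuity of S' gives the tridiagonal system
  1·M_0 + 4·M_1 + 1·M_2 = 6(Δ_1 - Δ_0) = 84
Clamped end conditions give two more equations: 2h_0·M_0 + h_0·M_1 = 6(Δ_0 - S'(0)) = -24 and h_1·M_1 + 2h_1·M_2 = 6(S'(2) - Δ_1) = -30.
Hence M_0 = -61/2, M_1 = 37, M_2 = -67/2.
On [0, 1], with S_0(x) = a_0 + b_0·x + c_0·x² + d_0·x³: c_0 = M_0/2 = -61/4, d_0 = (M_1 - M_0)/(6h_0) = 45/4, b_0 = Δ_0 - h_0(2M_0 + M_1)/6 = -3.

11.2500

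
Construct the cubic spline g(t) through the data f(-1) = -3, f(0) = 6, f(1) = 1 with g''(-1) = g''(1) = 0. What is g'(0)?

2

Put M_i = g'' at the i-th knot. Here h = (1, 1) and Δ = (9, -5), so the interior equations h_(i-1)·M_(i-1) + 2(h_(i-1)+h_i)·M_i + h_i·M_(i+1) = 6(Δ_i − Δ_(i-1)) read
  1·M_0 + 4·M_1 + 1·M_2 = 6(Δ_1 - Δ_0) = -84
Natural end conditions: M_0 = M_2 = 0.
Hence M_0 = 0, M_1 = -21, M_2 = 0.
On [0, 1], g'(t) = b_1 + 2c_1·t + 3d_1·t² with b_1 = Δ_1 - h_1(2M_1 + M_2)/6 = 2, c_1 = M_1/2 = -21/2, d_1 = (M_2 - M_1)/(6h_1) = 7/2. So g'(0) = 2.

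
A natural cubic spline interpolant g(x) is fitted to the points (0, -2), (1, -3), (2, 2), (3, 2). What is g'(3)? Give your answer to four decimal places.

-1.7333

Put M_i = g'' at the i-th knot. Here h = (1, 1, 1) and Δ = (-1, 5, 0), so the interior equations h_(i-1)·M_(i-1) + 2(h_(i-1)+h_i)·M_i + h_i·M_(i+1) = 6(Δ_i − Δ_(i-1)) read
  1·M_0 + 4·M_1 + 1·M_2 = 6(Δ_1 - Δ_0) = 36
  1·M_1 + 4·M_2 + 1·M_3 = 6(Δ_2 - Δ_1) = -30
Natural end conditions: M_0 = M_3 = 0.
Forward elimination and back-substitution give M_0 = 0, M_1 = 58/5, M_2 = -52/5, M_3 = 0.
On [2, 3], g'(x) = b_2 + 2c_2·(x - 2) + 3d_2·(x - 2)² with b_2 = Δ_2 - h_2(2M_2 + M_3)/6 = 52/15, c_2 = M_2/2 = -26/5, d_2 = (M_3 - M_2)/(6h_2) = 26/15. So g'(3) = -26/15.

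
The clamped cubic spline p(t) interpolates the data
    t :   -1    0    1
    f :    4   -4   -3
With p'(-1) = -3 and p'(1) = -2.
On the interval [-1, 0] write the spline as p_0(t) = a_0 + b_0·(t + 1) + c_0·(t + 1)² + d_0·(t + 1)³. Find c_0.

-14

Let m_i = p''(x_i). Step sizes h_i = 1, 1; slopes of the chords Δ_i = (y_(i+1) - y_i)/h_i = -8, 1.
  1·m_0 + 4·m_1 + 1·m_2 = 6(Δ_1 - Δ_0) = 54
Clamped end conditions give two more equations: 2h_0·m_0 + h_0·m_1 = 6(Δ_0 - p'(-1)) = -30 and h_1·m_1 + 2h_1·m_2 = 6(p'(1) - Δ_1) = -18.
Forward elimination and back-substitution give m_0 = -28, m_1 = 26, m_2 = -22.
On [-1, 0], with p_0(t) = a_0 + b_0·(t + 1) + c_0·(t + 1)² + d_0·(t + 1)³: c_0 = m_0/2 = -14, d_0 = (m_1 - m_0)/(6h_0) = 9, b_0 = Δ_0 - h_0(2m_0 + m_1)/6 = -3.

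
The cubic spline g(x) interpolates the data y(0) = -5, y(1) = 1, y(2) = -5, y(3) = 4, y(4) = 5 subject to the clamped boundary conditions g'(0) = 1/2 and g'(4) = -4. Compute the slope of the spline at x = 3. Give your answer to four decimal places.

8.4554

With M_i denoting the second derivative at x_i, h_i = 1, 1, 1, 1, and Δ_i = (y_(i+1) − y_i)/h_i = 6, -6, 9, 1:
  1·M_0 + 4·M_1 + 1·M_2 = 6(Δ_1 - Δ_0) = -72
  1·M_1 + 4·M_2 + 1·M_3 = 6(Δ_2 - Δ_1) = 90
  1·M_2 + 4·M_3 + 1·M_4 = 6(Δ_3 - Δ_2) = -48
Clamped end conditions give two more equations: 2h_0·M_0 + h_0·M_1 = 6(Δ_0 - g'(0)) = 33 and h_3·M_3 + 2h_3·M_4 = 6(g'(4) - Δ_3) = -30.
Forward elimination and back-substitution give M_0 = 1923/56, M_1 = -999/28, M_2 = 291/8, M_3 = -555/28, M_4 = -285/56.
On [3, 4], g'(x) = b_3 + 2c_3·(x - 3) + 3d_3·(x - 3)² with b_3 = Δ_3 - h_3(2M_3 + M_4)/6 = 947/112, c_3 = M_3/2 = -555/56, d_3 = (M_4 - M_3)/(6h_3) = 275/112. So g'(3) = 947/112.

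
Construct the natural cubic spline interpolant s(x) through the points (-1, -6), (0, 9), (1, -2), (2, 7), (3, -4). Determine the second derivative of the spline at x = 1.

Write M_i for s''(x_i). With h_i = 1, 1, 1, 1 and divided differences Δ_i = 15, -11, 9, -11, the continuity of s' gives the tridiagonal system
  1·M_0 + 4·M_1 + 1·M_2 = 6(Δ_1 - Δ_0) = -156
  1·M_1 + 4·M_2 + 1·M_3 = 6(Δ_2 - Δ_1) = 120
  1·M_2 + 4·M_3 + 1·M_4 = 6(Δ_3 - Δ_2) = -120
Natural end conditions: M_0 = M_4 = 0.
Hence M_0 = 0, M_1 = -105/2, M_2 = 54, M_3 = -87/2, M_4 = 0.

54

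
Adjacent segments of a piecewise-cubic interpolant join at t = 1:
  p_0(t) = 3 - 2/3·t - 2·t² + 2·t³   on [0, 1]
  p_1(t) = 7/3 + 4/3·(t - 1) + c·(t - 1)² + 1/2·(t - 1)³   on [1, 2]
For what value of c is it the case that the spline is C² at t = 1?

4

p_0''(t) = -4 + 12·t, so p_0''(1) = 8. On the right, p_1''(1) = 2c, so c = 4.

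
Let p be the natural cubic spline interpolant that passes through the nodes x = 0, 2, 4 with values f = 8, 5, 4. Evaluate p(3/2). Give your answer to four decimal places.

With m_i denoting the second derivative at x_i, h_i = 2, 2, and Δ_i = (y_(i+1) − y_i)/h_i = -3/2, -1/2:
  2·m_0 + 8·m_1 + 2·m_2 = 6(Δ_1 - Δ_0) = 6
Natural end conditions: m_0 = m_2 = 0.
Forward elimination and back-substitution give m_0 = 0, m_1 = 3/4, m_2 = 0.
On [0, 2], p(x) = 8 - 7/4·x + 0·x² + 1/16·x³.
With x = 3/2: p(3/2) = 715/128.

5.5859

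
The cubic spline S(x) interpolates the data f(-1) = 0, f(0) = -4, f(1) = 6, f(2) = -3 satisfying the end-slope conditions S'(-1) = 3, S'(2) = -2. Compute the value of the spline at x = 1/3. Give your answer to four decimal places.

Write M_i for S''(x_i). With h_i = 1, 1, 1 and divided differences Δ_i = -4, 10, -9, the continuity of S' gives the tridiagonal system
  1·M_0 + 4·M_1 + 1·M_2 = 6(Δ_1 - Δ_0) = 84
  1·M_1 + 4·M_2 + 1·M_3 = 6(Δ_2 - Δ_1) = -114
Clamped end conditions give two more equations: 2h_0·M_0 + h_0·M_1 = 6(Δ_0 - S'(-1)) = -42 and h_2·M_2 + 2h_2·M_3 = 6(S'(2) - Δ_2) = 42.
Solving: M_0 = -130/3, M_1 = 134/3, M_2 = -154/3, M_3 = 140/3.
On [0, 1], S(x) = -4 + 11/3·x + 67/3·x² - 16·x³.
With x = 1/3: S(1/3) = -8/9.

-0.8889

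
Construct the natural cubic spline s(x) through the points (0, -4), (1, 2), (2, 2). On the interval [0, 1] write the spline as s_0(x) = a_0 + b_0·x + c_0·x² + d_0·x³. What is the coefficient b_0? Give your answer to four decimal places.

Write M_i for s''(x_i). With h_i = 1, 1 and divided differences Δ_i = 6, 0, the continuity of s' gives the tridiagonal system
  1·M_0 + 4·M_1 + 1·M_2 = 6(Δ_1 - Δ_0) = -36
Natural end conditions: M_0 = M_2 = 0.
Hence M_0 = 0, M_1 = -9, M_2 = 0.
On [0, 1], with s_0(x) = a_0 + b_0·x + c_0·x² + d_0·x³: c_0 = M_0/2 = 0, d_0 = (M_1 - M_0)/(6h_0) = -3/2, b_0 = Δ_0 - h_0(2M_0 + M_1)/6 = 15/2.

7.5000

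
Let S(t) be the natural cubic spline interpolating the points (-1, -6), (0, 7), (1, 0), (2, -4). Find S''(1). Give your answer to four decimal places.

12.8000

Put σ_i = S'' at the i-th knot. Here h = (1, 1, 1) and Δ = (13, -7, -4), so the interior equations h_(i-1)·σ_(i-1) + 2(h_(i-1)+h_i)·σ_i + h_i·σ_(i+1) = 6(Δ_i − Δ_(i-1)) read
  1·σ_0 + 4·σ_1 + 1·σ_2 = 6(Δ_1 - Δ_0) = -120
  1·σ_1 + 4·σ_2 + 1·σ_3 = 6(Δ_2 - Δ_1) = 18
Natural end conditions: σ_0 = σ_3 = 0.
Solving: σ_0 = 0, σ_1 = -166/5, σ_2 = 64/5, σ_3 = 0.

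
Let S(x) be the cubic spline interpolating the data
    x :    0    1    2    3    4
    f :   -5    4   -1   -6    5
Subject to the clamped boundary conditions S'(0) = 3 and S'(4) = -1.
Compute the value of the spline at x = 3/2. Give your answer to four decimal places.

3.4330

Let m_i = S''(x_i). Step sizes h_i = 1, 1, 1, 1; slopes of the chords Δ_i = (y_(i+1) - y_i)/h_i = 9, -5, -5, 11.
  1·m_0 + 4·m_1 + 1·m_2 = 6(Δ_1 - Δ_0) = -84
  1·m_1 + 4·m_2 + 1·m_3 = 6(Δ_2 - Δ_1) = 0
  1·m_2 + 4·m_3 + 1·m_4 = 6(Δ_3 - Δ_2) = 96
Clamped end conditions give two more equations: 2h_0·m_0 + h_0·m_1 = 6(Δ_0 - S'(0)) = 36 and h_3·m_3 + 2h_3·m_4 = 6(S'(4) - Δ_3) = -72.
Hence m_0 = 451/14, m_1 = -199/7, m_2 = -5/2, m_3 = 269/7, m_4 = -773/14.
On [1, 2], S(x) = 4 + 137/28·(x - 1) - 199/14·(x - 1)² + 121/28·(x - 1)³.
With (x - 1) = 1/2: S(3/2) = 769/224.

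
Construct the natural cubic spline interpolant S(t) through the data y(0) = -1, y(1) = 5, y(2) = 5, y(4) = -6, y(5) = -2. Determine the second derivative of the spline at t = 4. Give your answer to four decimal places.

Write σ_i for S''(x_i). With h_i = 1, 1, 2, 1 and divided differences Δ_i = 6, 0, -11/2, 4, the continuity of S' gives the tridiagonal system
  1·σ_0 + 4·σ_1 + 1·σ_2 = 6(Δ_1 - Δ_0) = -36
  1·σ_1 + 6·σ_2 + 2·σ_3 = 6(Δ_2 - Δ_1) = -33
  2·σ_2 + 6·σ_3 + 1·σ_4 = 6(Δ_3 - Δ_2) = 57
Natural end conditions: σ_0 = σ_4 = 0.
Forward elimination and back-substitution give σ_0 = 0, σ_1 = -420/61, σ_2 = -516/61, σ_3 = 1503/122, σ_4 = 0.

12.3197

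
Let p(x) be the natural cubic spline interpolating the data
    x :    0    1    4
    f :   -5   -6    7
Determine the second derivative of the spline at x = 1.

4

Let M_i = p''(x_i). Step sizes h_i = 1, 3; slopes of the chords Δ_i = (y_(i+1) - y_i)/h_i = -1, 13/3.
  1·M_0 + 8·M_1 + 3·M_2 = 6(Δ_1 - Δ_0) = 32
Natural end conditions: M_0 = M_2 = 0.
Forward elimination and back-substitution give M_0 = 0, M_1 = 4, M_2 = 0.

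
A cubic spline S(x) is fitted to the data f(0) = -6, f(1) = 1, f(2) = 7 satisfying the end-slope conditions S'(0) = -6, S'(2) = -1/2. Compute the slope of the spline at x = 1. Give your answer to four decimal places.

Put M_i = S'' at the i-th knot. Here h = (1, 1) and Δ = (7, 6), so the interior equations h_(i-1)·M_(i-1) + 2(h_(i-1)+h_i)·M_i + h_i·M_(i+1) = 6(Δ_i − Δ_(i-1)) read
  1·M_0 + 4·M_1 + 1·M_2 = 6(Δ_1 - Δ_0) = -6
Clamped end conditions give two more equations: 2h_0·M_0 + h_0·M_1 = 6(Δ_0 - S'(0)) = 78 and h_1·M_1 + 2h_1·M_2 = 6(S'(2) - Δ_1) = -39.
Solving the tridiagonal system: M_0 = 173/4, M_1 = -17/2, M_2 = -61/4.
On [1, 2], S'(x) = b_1 + 2c_1·(x - 1) + 3d_1·(x - 1)² with b_1 = Δ_1 - h_1(2M_1 + M_2)/6 = 91/8, c_1 = M_1/2 = -17/4, d_1 = (M_2 - M_1)/(6h_1) = -9/8. So S'(1) = 91/8.

11.3750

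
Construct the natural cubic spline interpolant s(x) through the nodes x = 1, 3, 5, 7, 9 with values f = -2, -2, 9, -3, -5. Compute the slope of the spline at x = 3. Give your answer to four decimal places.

Let m_i = s''(x_i). Step sizes h_i = 2, 2, 2, 2; slopes of the chords Δ_i = (y_(i+1) - y_i)/h_i = 0, 11/2, -6, -1.
  2·m_0 + 8·m_1 + 2·m_2 = 6(Δ_1 - Δ_0) = 33
  2·m_1 + 8·m_2 + 2·m_3 = 6(Δ_2 - Δ_1) = -69
  2·m_2 + 8·m_3 + 2·m_4 = 6(Δ_3 - Δ_2) = 30
Natural end conditions: m_0 = m_4 = 0.
Solving: m_0 = 0, m_1 = 801/112, m_2 = -339/28, m_3 = 759/112, m_4 = 0.
On [3, 5], s'(x) = b_1 + 2c_1·(x - 3) + 3d_1·(x - 3)² with b_1 = Δ_1 - h_1(2m_1 + m_2)/6 = 267/56, c_1 = m_1/2 = 801/224, d_1 = (m_2 - m_1)/(6h_1) = -719/448. So s'(3) = 267/56.

4.7679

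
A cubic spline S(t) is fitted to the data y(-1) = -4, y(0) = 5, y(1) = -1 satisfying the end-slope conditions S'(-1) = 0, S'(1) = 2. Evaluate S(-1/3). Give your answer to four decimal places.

2.4074

Write m_i for S''(x_i). With h_i = 1, 1 and divided differences Δ_i = 9, -6, the continuity of S' gives the tridiagonal system
  1·m_0 + 4·m_1 + 1·m_2 = 6(Δ_1 - Δ_0) = -90
Clamped end conditions give two more equations: 2h_0·m_0 + h_0·m_1 = 6(Δ_0 - S'(-1)) = 54 and h_1·m_1 + 2h_1·m_2 = 6(S'(1) - Δ_1) = 48.
Solving the tridiagonal system: m_0 = 101/2, m_1 = -47, m_2 = 95/2.
On [-1, 0], S(t) = -4 + 0·(t + 1) + 101/4·(t + 1)² - 65/4·(t + 1)³.
With (t + 1) = 2/3: S(-1/3) = 65/27.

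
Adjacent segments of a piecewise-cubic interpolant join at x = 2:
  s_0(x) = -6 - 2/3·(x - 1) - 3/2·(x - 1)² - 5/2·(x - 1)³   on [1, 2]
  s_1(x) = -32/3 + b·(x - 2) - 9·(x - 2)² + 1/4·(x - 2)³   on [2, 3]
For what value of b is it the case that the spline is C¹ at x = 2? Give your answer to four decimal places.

-11.1667

s_0'(x) = -2/3 - 3·(x - 1) - 15/2·(x - 1)², so s_0'(2) = -67/6. On the right, s_1'(2) = b, so b = -67/6.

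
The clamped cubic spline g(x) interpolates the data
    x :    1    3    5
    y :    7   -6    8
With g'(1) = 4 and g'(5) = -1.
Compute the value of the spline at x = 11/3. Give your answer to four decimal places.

Put σ_i = g'' at the i-th knot. Here h = (2, 2) and Δ = (-13/2, 7), so the interior equations h_(i-1)·σ_(i-1) + 2(h_(i-1)+h_i)·σ_i + h_i·σ_(i+1) = 6(Δ_i − Δ_(i-1)) read
  2·σ_0 + 8·σ_1 + 2·σ_2 = 6(Δ_1 - Δ_0) = 81
Clamped end conditions give two more equations: 2h_0·σ_0 + h_0·σ_1 = 6(Δ_0 - g'(1)) = -63 and h_1·σ_1 + 2h_1·σ_2 = 6(g'(5) - Δ_1) = -48.
Hence σ_0 = -217/8, σ_1 = 91/4, σ_2 = -187/8.
On [3, 5], g(x) = -6 - 3/8·(x - 3) + 91/8·(x - 3)² - 123/32·(x - 3)³.
With (x - 3) = 2/3: g(11/3) = -7/3.

-2.3333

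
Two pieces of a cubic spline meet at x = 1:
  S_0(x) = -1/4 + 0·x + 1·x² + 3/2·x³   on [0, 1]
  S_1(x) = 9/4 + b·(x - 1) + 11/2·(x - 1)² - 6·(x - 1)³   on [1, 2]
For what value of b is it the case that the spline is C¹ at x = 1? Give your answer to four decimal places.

S_0'(x) = 0 + 2·x + 9/2·x², so S_0'(1) = 13/2. On the right, S_1'(1) = b, so b = 13/2.

6.5000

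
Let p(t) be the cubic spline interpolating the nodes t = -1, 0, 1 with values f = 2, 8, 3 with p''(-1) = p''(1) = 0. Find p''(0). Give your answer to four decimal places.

Let σ_i = p''(x_i). Step sizes h_i = 1, 1; slopes of the chords Δ_i = (y_(i+1) - y_i)/h_i = 6, -5.
  1·σ_0 + 4·σ_1 + 1·σ_2 = 6(Δ_1 - Δ_0) = -66
Natural end conditions: σ_0 = σ_2 = 0.
Solving: σ_0 = 0, σ_1 = -33/2, σ_2 = 0.

-16.5000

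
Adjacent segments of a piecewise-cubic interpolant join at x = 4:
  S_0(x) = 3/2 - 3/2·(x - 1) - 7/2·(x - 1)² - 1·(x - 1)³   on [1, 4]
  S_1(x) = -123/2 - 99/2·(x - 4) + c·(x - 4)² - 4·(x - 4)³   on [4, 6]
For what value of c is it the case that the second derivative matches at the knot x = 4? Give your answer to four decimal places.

-12.5000

S_0''(x) = -7 - 6·(x - 1), so S_0''(4) = -25. On the right, S_1''(4) = 2c, so c = -25/2.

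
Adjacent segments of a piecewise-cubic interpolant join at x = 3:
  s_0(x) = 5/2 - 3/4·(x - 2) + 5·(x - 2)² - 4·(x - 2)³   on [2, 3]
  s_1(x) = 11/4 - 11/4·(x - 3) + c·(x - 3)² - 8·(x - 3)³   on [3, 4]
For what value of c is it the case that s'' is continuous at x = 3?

-7

s_0''(x) = 10 - 24·(x - 2), so s_0''(3) = -14. On the right, s_1''(3) = 2c, so c = -7.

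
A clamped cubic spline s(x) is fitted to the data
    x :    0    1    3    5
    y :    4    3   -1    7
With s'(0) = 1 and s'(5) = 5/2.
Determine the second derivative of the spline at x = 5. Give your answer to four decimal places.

-5.4783

Write M_i for s''(x_i). With h_i = 1, 2, 2 and divided differences Δ_i = -1, -2, 4, the continuity of s' gives the tridiagonal system
  1·M_0 + 6·M_1 + 2·M_2 = 6(Δ_1 - Δ_0) = -6
  2·M_1 + 8·M_2 + 2·M_3 = 6(Δ_2 - Δ_1) = 36
Clamped end conditions give two more equations: 2h_0·M_0 + h_0·M_1 = 6(Δ_0 - s'(0)) = -12 and h_2·M_2 + 2h_2·M_3 = 6(s'(5) - Δ_2) = -9.
Forward elimination and back-substitution give M_0 = -111/23, M_1 = -54/23, M_2 = 297/46, M_3 = -126/23.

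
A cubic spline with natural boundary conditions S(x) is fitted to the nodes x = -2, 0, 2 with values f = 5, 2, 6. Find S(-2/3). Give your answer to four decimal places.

Let σ_i = S''(x_i). Step sizes h_i = 2, 2; slopes of the chords Δ_i = (y_(i+1) - y_i)/h_i = -3/2, 2.
  2·σ_0 + 8·σ_1 + 2·σ_2 = 6(Δ_1 - Δ_0) = 21
Natural end conditions: σ_0 = σ_2 = 0.
Solving: σ_0 = 0, σ_1 = 21/8, σ_2 = 0.
On [-2, 0], S(x) = 5 - 19/8·(x + 2) + 0·(x + 2)² + 7/32·(x + 2)³.
With (x + 2) = 4/3: S(-2/3) = 127/54.

2.3519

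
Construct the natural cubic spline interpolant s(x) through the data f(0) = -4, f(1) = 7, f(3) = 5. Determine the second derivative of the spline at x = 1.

-12

Write m_i for s''(x_i). With h_i = 1, 2 and divided differences Δ_i = 11, -1, the continuity of s' gives the tridiagonal system
  1·m_0 + 6·m_1 + 2·m_2 = 6(Δ_1 - Δ_0) = -72
Natural end conditions: m_0 = m_2 = 0.
Hence m_0 = 0, m_1 = -12, m_2 = 0.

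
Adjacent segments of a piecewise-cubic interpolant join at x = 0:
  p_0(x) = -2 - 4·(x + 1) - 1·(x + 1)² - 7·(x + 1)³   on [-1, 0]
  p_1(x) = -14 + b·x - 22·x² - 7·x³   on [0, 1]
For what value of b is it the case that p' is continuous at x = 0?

-27

p_0'(x) = -4 - 2·(x + 1) - 21·(x + 1)², so p_0'(0) = -27. On the right, p_1'(0) = b, so b = -27.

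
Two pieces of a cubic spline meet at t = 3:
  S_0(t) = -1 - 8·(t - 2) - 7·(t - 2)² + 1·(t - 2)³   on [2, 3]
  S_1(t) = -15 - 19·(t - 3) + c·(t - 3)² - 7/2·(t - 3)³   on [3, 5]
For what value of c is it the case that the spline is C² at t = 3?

-4

S_0''(t) = -14 + 6·(t - 2), so S_0''(3) = -8. On the right, S_1''(3) = 2c, so c = -4.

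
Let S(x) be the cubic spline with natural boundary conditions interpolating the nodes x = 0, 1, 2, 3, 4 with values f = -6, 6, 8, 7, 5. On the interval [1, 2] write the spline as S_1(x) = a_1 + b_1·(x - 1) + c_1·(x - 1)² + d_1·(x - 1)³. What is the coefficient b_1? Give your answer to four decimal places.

Put m_i = S'' at the i-th knot. Here h = (1, 1, 1, 1) and Δ = (12, 2, -1, -2), so the interior equations h_(i-1)·m_(i-1) + 2(h_(i-1)+h_i)·m_i + h_i·m_(i+1) = 6(Δ_i − Δ_(i-1)) read
  1·m_0 + 4·m_1 + 1·m_2 = 6(Δ_1 - Δ_0) = -60
  1·m_1 + 4·m_2 + 1·m_3 = 6(Δ_2 - Δ_1) = -18
  1·m_2 + 4·m_3 + 1·m_4 = 6(Δ_3 - Δ_2) = -6
Natural end conditions: m_0 = m_4 = 0.
Hence m_0 = 0, m_1 = -417/28, m_2 = -3/7, m_3 = -39/28, m_4 = 0.
On [1, 2], with S_1(x) = a_1 + b_1·(x - 1) + c_1·(x - 1)² + d_1·(x - 1)³: c_1 = m_1/2 = -417/56, d_1 = (m_2 - m_1)/(6h_1) = 135/56, b_1 = Δ_1 - h_1(2m_1 + m_2)/6 = 197/28.

7.0357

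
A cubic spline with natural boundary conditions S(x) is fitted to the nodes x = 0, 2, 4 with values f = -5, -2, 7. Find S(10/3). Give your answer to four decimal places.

Put σ_i = S'' at the i-th knot. Here h = (2, 2) and Δ = (3/2, 9/2), so the interior equations h_(i-1)·σ_(i-1) + 2(h_(i-1)+h_i)·σ_i + h_i·σ_(i+1) = 6(Δ_i − Δ_(i-1)) read
  2·σ_0 + 8·σ_1 + 2·σ_2 = 6(Δ_1 - Δ_0) = 18
Natural end conditions: σ_0 = σ_2 = 0.
Solving: σ_0 = 0, σ_1 = 9/4, σ_2 = 0.
On [2, 4], S(x) = -2 + 3·(x - 2) + 9/8·(x - 2)² - 3/16·(x - 2)³.
With (x - 2) = 4/3: S(10/3) = 32/9.

3.5556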